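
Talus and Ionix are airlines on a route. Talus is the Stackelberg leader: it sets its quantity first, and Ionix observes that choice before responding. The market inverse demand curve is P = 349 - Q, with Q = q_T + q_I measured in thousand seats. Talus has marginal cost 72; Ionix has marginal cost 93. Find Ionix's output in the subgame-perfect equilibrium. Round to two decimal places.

53.50

The follower Ionix best-responds to any q_T: π_I = (349 - Q)q_I - 93q_I.
∂π_I/∂q_I = 256 - q_T - 2q_I = 0 gives the reaction function q_I = (256 - q_T)/2.
Talus substitutes q_I(q_T) into its own profit: π_T = q_T(349 - q_T - (256 - q_T)/2) - 72q_T = (221 - (1/2)q_T)q_T - 72q_T.
Leader FOC: 149 - q_T = 0, so q_T = 149.
Then q_I = (256 - 149)/2 = 107/2.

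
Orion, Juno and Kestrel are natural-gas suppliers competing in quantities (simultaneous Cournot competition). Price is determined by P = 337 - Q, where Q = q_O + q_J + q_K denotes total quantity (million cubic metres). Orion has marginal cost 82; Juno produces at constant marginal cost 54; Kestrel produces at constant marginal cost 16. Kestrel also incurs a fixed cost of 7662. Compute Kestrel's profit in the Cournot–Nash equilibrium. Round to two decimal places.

3627.06

Orion's profit: π_O = (337 - Q)q_O - (82q_O). Setting ∂π_O/∂q_O = 0: 255 - 2q_O - (q_J + q_K) = 0.
Juno's profit: π_J = (337 - Q)q_J - (54q_J). Setting ∂π_J/∂q_J = 0: 283 - 2q_J - (q_O + q_K) = 0.
Kestrel's first-order condition: 321 - 2q_K - (q_O + q_J) = 0.
Summing all 3 equations gives 859 − 4Q = 0, hence Q = 859/4.
Back-substituting: q_O = (255 − 859/4) = 161/4, q_J = (283 − 859/4) = 273/4, q_K = (321 − 859/4) = 425/4.
Price P = 337 - 859/4 = 489/4.
Kestrel's profit: (489/4 - 16)·(425/4) - 7662 = 3627.0625.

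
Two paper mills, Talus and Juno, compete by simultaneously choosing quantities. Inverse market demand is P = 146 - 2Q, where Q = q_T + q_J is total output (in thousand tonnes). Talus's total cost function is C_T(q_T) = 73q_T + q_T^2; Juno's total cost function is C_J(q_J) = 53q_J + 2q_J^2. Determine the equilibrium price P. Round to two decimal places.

109.18

Talus's profit: π_T = (146 - 2Q)q_T - (73q_T + q_T²). Setting ∂π_T/∂q_T = 0: 73 - 6q_T - 2(q_J) = 0.
Juno's first-order condition: 93 - 8q_J - 2(q_T) = 0.
Rearranging gives the reaction functions q_T = (73 - 2q_J)/6 and q_J = (93 - 2q_T)/8.
Substituting one into the other gives q_T = 199/22 and q_J = 103/11.
Total output Q = 405/22, so price P = 146 - 2·(405/22) = 1201/11.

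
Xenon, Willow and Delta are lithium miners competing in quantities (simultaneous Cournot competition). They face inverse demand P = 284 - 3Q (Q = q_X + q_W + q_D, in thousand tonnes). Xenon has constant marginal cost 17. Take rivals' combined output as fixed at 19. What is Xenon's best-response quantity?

With rivals' combined output fixed at 19, Xenon's profit is π_X = (284 - 3·19 - 3q_X)q_X - (17q_X) = (227 - 3q_X)q_X - (17q_X).
∂π_X/∂q_X = 210 - 6q_X = 0, so q_X = 35.

35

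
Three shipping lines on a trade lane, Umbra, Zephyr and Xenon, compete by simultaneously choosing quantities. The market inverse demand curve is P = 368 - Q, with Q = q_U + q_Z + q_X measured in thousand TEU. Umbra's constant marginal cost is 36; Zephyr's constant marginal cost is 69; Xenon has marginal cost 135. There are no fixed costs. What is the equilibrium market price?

Umbra's profit: π_U = (368 - Q)q_U - (36q_U). Setting ∂π_U/∂q_U = 0: 332 - 2q_U - (q_Z + q_X) = 0.
Zephyr's profit: π_Z = (368 - Q)q_Z - (69q_Z). Setting ∂π_Z/∂q_Z = 0: 299 - 2q_Z - (q_U + q_X) = 0.
Xenon's profit: π_X = (368 - Q)q_X - (135q_X). Setting ∂π_X/∂q_X = 0: 233 - 2q_X - (q_U + q_Z) = 0.
Adding the 3 first-order conditions: 864 − 4Q = 0, so Q = 216.
Back-substituting: q_U = (332 − 216) = 116, q_Z = (299 − 216) = 83, q_X = (233 − 216) = 17.
Total output Q = 216, so price P = 368 - 216 = 152.

152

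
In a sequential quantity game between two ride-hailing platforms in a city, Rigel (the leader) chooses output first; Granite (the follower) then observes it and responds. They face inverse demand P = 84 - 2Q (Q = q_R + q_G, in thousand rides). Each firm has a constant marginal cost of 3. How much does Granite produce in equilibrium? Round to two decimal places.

Solve by backward induction. Given q_R, the follower Granite maximises π_G = (84 - 2q_R - 2q_G)q_G - 3q_G.
Follower FOC: 81 - 2q_R - 4q_G = 0, so q_G(q_R) = (81 - 2q_R)/4.
Rigel substitutes q_G(q_R) into its own profit: π_R = q_R(84 - 2q_R - (81 - 2q_R)/2) - 3q_R = (87/2 - q_R)q_R - 3q_R.
Maximising: ∂π_R/∂q_R = 81/2 - 2q_R = 0, giving q_R = 81/4.
Then q_G = (81 - 2·(81/4))/4 = 81/8.

10.13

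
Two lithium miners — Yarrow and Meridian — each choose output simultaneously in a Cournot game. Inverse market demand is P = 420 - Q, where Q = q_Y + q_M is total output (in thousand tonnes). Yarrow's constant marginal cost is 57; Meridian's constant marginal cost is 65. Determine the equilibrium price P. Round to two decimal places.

Yarrow's profit: π_Y = (420 - Q)q_Y - (57q_Y). Setting ∂π_Y/∂q_Y = 0: 363 - 2q_Y - (q_M) = 0.
Meridian's first-order condition: 355 - 2q_M - (q_Y) = 0.
So q_Y = (363 - q_M)/2 and q_M = (355 - q_Y)/2.
Solving the pair: q_Y = 371/3, q_M = 347/3.
Total output Q = 718/3, so price P = 420 - 718/3 = 542/3.

180.67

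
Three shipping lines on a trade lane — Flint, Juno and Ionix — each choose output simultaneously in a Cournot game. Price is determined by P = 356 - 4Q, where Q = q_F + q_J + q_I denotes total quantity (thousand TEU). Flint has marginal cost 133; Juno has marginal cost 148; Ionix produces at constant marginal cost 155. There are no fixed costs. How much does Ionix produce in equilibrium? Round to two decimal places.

Flint's profit: π_F = (356 - 4Q)q_F - (133q_F). Setting ∂π_F/∂q_F = 0: 223 - 8q_F - 4(q_J + q_I) = 0.
Juno's profit: π_J = (356 - 4Q)q_J - (148q_J). Setting ∂π_J/∂q_J = 0: 208 - 8q_J - 4(q_F + q_I) = 0.
Ionix's profit: π_I = (356 - 4Q)q_I - (155q_I). Setting ∂π_I/∂q_I = 0: 201 - 8q_I - 4(q_F + q_J) = 0.
Adding the 3 conditions: 632 − 8Q − 8Q = 0, i.e. Q = 79/2.
Back-substituting: q_F = (223 − 158)/4 = 65/4, q_J = (208 − 158)/4 = 25/2, q_I = (201 − 158)/4 = 43/4.

10.75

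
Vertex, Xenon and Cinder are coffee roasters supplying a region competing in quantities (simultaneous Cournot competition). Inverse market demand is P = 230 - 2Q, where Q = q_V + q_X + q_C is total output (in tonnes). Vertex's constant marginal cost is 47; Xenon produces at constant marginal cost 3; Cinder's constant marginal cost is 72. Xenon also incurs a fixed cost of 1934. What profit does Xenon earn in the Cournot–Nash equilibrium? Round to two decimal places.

Vertex's profit: π_V = (230 - 2Q)q_V - (47q_V). Setting ∂π_V/∂q_V = 0: 183 - 4q_V - 2(q_X + q_C) = 0.
Xenon's first-order condition: 227 - 4q_X - 2(q_V + q_C) = 0.
Cinder's profit: π_C = (230 - 2Q)q_C - (72q_C). Setting ∂π_C/∂q_C = 0: 158 - 4q_C - 2(q_V + q_X) = 0.
Adding the 3 conditions: 568 − 4Q − 4Q = 0, i.e. Q = 71.
Back-substituting: q_V = (183 − 142)/2 = 41/2, q_X = (227 − 142)/2 = 85/2, q_C = (158 − 142)/2 = 8.
Price P = 230 - 2·71 = 88.
Xenon's profit: (88 - 3)·(85/2) - 1934 = 1678.5000.

1678.50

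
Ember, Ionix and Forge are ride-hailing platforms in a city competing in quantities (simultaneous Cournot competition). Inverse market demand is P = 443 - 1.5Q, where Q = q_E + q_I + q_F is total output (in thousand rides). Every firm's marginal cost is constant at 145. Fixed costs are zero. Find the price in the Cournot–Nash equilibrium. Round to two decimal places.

219.50

A representative firm's profit is π_i = q_i(443 - 1.5Q) - 145q_i.
Setting ∂π_i/∂q_i = 0 with rivals' quantities fixed: 298 - 3q_i - (3/2)·Σ_{j≠i} q_j = 0.
By symmetry each firm produces the same amount; substituting Σ_{j≠i} q_j = 2q_i yields q_i = 298/6 = 149/3.
Total output Q = 149, so price P = 443 - (3/2)·149 = 439/2.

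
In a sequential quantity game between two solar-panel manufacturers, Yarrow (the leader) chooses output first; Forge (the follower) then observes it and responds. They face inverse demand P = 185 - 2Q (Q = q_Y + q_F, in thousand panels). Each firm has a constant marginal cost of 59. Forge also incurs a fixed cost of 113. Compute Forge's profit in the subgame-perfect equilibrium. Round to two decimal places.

Solve by backward induction. Given q_Y, the follower Forge maximises π_F = (185 - 2q_Y - 2q_F)q_F - 59q_F.
Follower FOC: 126 - 2q_Y - 4q_F = 0, so q_F(q_Y) = (126 - 2q_Y)/4.
Yarrow substitutes q_F(q_Y) into its own profit: π_Y = q_Y(185 - 2q_Y - (126 - 2q_Y)/2) - 59q_Y = (122 - q_Y)q_Y - 59q_Y.
The leader's first-order condition 63 - 2q_Y = 0 yields q_Y = 63/2.
Then q_F = (126 - 2·(63/2))/4 = 63/4.
Price P = 185 - 2·(189/4) = 181/2.
Forge's profit: (181/2 - 59)·(63/4) - 113 = 383.1250.

383.13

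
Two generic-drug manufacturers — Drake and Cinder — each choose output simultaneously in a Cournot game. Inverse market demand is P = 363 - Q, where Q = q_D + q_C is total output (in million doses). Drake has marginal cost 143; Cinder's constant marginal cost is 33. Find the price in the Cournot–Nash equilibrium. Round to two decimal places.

Drake's profit: π_D = (363 - Q)q_D - (143q_D). Setting ∂π_D/∂q_D = 0: 220 - 2q_D - (q_C) = 0.
Cinder's profit: π_C = (363 - Q)q_C - (33q_C). Setting ∂π_C/∂q_C = 0: 330 - 2q_C - (q_D) = 0.
Best responses: q_D = (220 - q_C)/2, q_C = (330 - q_D)/2.
Substituting one into the other gives q_D = 110/3 and q_C = 440/3.
Total output Q = 550/3, so price P = 363 - 550/3 = 539/3.

179.67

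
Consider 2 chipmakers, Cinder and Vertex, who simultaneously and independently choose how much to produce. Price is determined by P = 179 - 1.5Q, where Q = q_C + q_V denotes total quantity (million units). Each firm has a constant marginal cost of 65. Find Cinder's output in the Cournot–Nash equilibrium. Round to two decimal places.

A representative firm's profit is π_i = q_i(179 - 1.5Q) - 65q_i.
Setting ∂π_i/∂q_i = 0 with rivals' quantities fixed: 114 - 3q_i - (3/2)q_j = 0.
With identical firms every q_j equals q_i, so q_j = q_i and 114 = (9/2)q_i, giving q_i = 76/3.

25.33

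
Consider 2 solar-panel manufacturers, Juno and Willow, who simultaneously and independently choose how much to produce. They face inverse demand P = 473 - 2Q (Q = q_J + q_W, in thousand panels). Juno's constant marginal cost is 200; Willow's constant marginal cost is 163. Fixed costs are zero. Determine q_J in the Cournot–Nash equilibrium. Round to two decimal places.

39.33

Juno's profit: π_J = (473 - 2Q)q_J - (200q_J). Setting ∂π_J/∂q_J = 0: 273 - 4q_J - 2(q_W) = 0.
Willow's first-order condition: 310 - 4q_W - 2(q_J) = 0.
Rearranging gives the reaction functions q_J = (273 - 2q_W)/4 and q_W = (310 - 2q_J)/4.
Solving the pair: q_J = 118/3, q_W = 347/6.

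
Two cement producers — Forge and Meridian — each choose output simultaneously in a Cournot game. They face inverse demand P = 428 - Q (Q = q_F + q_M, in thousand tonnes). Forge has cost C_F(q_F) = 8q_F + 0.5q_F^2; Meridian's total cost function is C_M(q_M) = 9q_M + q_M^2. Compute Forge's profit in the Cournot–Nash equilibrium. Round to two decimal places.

Forge's profit: π_F = (428 - Q)q_F - (8q_F + (1/2)q_F²). Setting ∂π_F/∂q_F = 0: 420 - 3q_F - (q_M) = 0.
Meridian's profit: π_M = (428 - Q)q_M - (9q_M + q_M²). Setting ∂π_M/∂q_M = 0: 419 - 4q_M - (q_F) = 0.
Best responses: q_F = (420 - q_M)/3, q_M = (419 - q_F)/4.
Substituting one into the other gives q_F = 1261/11 and q_M = 837/11.
Price P = 428 - 190.7273 = 237.2727.
Forge's profit: 237.2727·(1261/11) - 8·(1261/11) - (1/2)(1261/11)² = 19712.2438.

19712.24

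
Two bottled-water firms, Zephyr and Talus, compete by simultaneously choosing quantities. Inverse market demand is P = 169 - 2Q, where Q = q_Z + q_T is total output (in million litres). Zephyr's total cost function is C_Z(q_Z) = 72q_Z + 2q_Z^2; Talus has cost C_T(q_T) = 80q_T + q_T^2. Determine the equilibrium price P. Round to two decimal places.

Zephyr's profit: π_Z = (169 - 2Q)q_Z - (72q_Z + 2q_Z²). Setting ∂π_Z/∂q_Z = 0: 97 - 8q_Z - 2(q_T) = 0.
Talus's profit: π_T = (169 - 2Q)q_T - (80q_T + q_T²). Setting ∂π_T/∂q_T = 0: 89 - 6q_T - 2(q_Z) = 0.
So q_Z = (97 - 2q_T)/8 and q_T = (89 - 2q_Z)/6.
Solving the pair: q_Z = 101/11, q_T = 259/22.
Total output Q = 461/22, so price P = 169 - 2·(461/22) = 1398/11.

127.09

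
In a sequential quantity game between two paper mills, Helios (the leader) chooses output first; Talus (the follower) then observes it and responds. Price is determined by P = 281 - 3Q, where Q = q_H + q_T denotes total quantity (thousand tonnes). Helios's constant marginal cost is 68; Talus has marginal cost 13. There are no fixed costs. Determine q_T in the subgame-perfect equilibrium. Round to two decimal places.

Solve by backward induction. Given q_H, the follower Talus maximises π_T = (281 - 3q_H - 3q_T)q_T - 13q_T.
Setting the follower's marginal profit to zero, 268 - 3q_H - 6q_T = 0, i.e. q_T = (268 - 3q_H)/6.
The leader anticipates this reaction. Substituting into P = 281 - 3Q gives P = 147 - (3/2)q_H, so π_H = (147 - (3/2)q_H)q_H - 68q_H.
The leader's first-order condition 79 - 3q_H = 0 yields q_H = 79/3.
Then q_T = (268 - 3·(79/3))/6 = 63/2.

31.50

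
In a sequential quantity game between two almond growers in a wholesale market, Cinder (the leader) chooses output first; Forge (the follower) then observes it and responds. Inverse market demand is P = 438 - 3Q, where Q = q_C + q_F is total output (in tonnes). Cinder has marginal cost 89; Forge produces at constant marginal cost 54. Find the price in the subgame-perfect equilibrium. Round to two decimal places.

167.50

The follower Forge best-responds to any q_C: π_F = (438 - 3Q)q_F - 54q_F.
∂π_F/∂q_F = 384 - 3q_C - 6q_F = 0 gives the reaction function q_F = (384 - 3q_C)/6.
The leader anticipates this reaction. Substituting into P = 438 - 3Q gives P = 246 - (3/2)q_C, so π_C = (246 - (3/2)q_C)q_C - 89q_C.
Maximising: ∂π_C/∂q_C = 157 - 3q_C = 0, giving q_C = 157/3.
Then q_F = (384 - 3·(157/3))/6 = 227/6.
Total output Q = 541/6, so price P = 438 - 3·(541/6) = 335/2.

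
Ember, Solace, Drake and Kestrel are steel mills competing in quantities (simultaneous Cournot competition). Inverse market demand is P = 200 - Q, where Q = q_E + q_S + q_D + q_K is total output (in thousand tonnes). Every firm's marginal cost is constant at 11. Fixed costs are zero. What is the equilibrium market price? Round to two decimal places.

A representative firm's profit is π_i = q_i(200 - Q) - 11q_i.
First-order condition (treating rivals' output as given): 189 - 2q_i - Σ_{j≠i} q_j = 0.
With identical firms every q_j equals q_i, so Σ_{j≠i} q_j = 3q_i and 189 = 5q_i, giving q_i = 189/5.
Total output Q = 756/5, so price P = 200 - 756/5 = 244/5.

48.80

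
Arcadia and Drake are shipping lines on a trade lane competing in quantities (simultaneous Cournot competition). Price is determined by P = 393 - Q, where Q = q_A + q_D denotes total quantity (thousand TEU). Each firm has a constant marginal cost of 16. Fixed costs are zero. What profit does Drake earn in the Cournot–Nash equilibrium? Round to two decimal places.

15792.11

A representative firm's profit is π_i = q_i(393 - Q) - 16q_i.
Setting ∂π_i/∂q_i = 0 with rivals' quantities fixed: 377 - 2q_i - q_j = 0.
By symmetry each firm produces the same amount; substituting q_j = q_i yields q_i = 377/3.
Price P = 393 - 754/3 = 425/3.
Drake's profit: (425/3 - 16)·(377/3) = 15792.1111.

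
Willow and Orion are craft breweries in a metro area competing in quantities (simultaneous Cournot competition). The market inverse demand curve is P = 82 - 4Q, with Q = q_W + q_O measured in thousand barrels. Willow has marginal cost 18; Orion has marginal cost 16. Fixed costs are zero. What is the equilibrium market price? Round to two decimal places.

38.67

Willow's profit: π_W = (82 - 4Q)q_W - (18q_W). Setting ∂π_W/∂q_W = 0: 64 - 8q_W - 4(q_O) = 0.
Orion's first-order condition: 66 - 8q_O - 4(q_W) = 0.
So q_W = (64 - 4q_O)/8 and q_O = (66 - 4q_W)/8.
Substituting one into the other gives q_W = 31/6 and q_O = 17/3.
Total output Q = 65/6, so price P = 82 - 4·(65/6) = 116/3.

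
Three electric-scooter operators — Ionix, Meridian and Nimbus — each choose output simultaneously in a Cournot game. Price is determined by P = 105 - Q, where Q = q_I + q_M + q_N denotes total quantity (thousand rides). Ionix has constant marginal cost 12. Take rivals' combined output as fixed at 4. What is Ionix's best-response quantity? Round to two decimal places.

With rivals' combined output fixed at 4, Ionix's profit is π_I = (105 - 4 - q_I)q_I - (12q_I) = (101 - q_I)q_I - (12q_I).
∂π_I/∂q_I = 89 - 2q_I = 0, so q_I = 89/2.

44.50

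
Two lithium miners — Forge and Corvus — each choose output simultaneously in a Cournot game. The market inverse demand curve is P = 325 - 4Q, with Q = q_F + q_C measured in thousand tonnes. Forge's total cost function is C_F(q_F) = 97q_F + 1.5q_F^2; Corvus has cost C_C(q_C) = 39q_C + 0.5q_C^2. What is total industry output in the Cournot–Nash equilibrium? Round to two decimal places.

Forge's profit: π_F = (325 - 4Q)q_F - (97q_F + (3/2)q_F²). Setting ∂π_F/∂q_F = 0: 228 - 11q_F - 4(q_C) = 0.
Corvus's profit: π_C = (325 - 4Q)q_C - (39q_C + (1/2)q_C²). Setting ∂π_C/∂q_C = 0: 286 - 9q_C - 4(q_F) = 0.
Rearranging gives the reaction functions q_F = (228 - 4q_C)/11 and q_C = (286 - 4q_F)/9.
Solving the pair: q_F = 908/83, q_C = 26.9157.
Total output Q = 908/83 + 26.9157 = 37.8554.

37.86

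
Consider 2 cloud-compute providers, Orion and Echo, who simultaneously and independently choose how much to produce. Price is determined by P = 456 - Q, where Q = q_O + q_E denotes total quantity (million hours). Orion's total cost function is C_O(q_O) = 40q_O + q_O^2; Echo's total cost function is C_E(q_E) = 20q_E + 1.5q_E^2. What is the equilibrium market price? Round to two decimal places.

299.58

Orion's profit: π_O = (456 - Q)q_O - (40q_O + q_O²). Setting ∂π_O/∂q_O = 0: 416 - 4q_O - (q_E) = 0.
Echo's profit: π_E = (456 - Q)q_E - (20q_E + (3/2)q_E²). Setting ∂π_E/∂q_E = 0: 436 - 5q_E - (q_O) = 0.
Rearranging gives the reaction functions q_O = (416 - q_E)/4 and q_E = (436 - q_O)/5.
Solving the pair: q_O = 1644/19, q_E = 1328/19.
Total output Q = 156.4211, so price P = 456 - 156.4211 = 299.5789.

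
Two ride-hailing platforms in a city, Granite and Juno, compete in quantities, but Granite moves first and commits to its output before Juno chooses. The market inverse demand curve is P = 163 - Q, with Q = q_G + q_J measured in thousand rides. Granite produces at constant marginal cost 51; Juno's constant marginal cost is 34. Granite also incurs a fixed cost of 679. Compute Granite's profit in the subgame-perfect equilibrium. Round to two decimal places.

449.13

Solve by backward induction. Given q_G, the follower Juno maximises π_J = (163 - q_G - q_J)q_J - 34q_J.
Follower FOC: 129 - q_G - 2q_J = 0, so q_J(q_G) = (129 - q_G)/2.
The leader anticipates this reaction. Substituting into P = 163 - Q gives P = 197/2 - (1/2)q_G, so π_G = (197/2 - (1/2)q_G)q_G - 51q_G.
Leader FOC: 95/2 - q_G = 0, so q_G = 95/2.
Then q_J = (129 - 95/2)/2 = 163/4.
Price P = 163 - 353/4 = 299/4.
Granite's profit: (299/4 - 51)·(95/2) - 679 = 449.1250.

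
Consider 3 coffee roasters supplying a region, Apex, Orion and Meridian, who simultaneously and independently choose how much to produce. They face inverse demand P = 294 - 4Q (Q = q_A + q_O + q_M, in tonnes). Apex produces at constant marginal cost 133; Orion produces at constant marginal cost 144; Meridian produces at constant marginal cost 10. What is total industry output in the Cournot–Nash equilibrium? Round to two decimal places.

Apex's profit: π_A = (294 - 4Q)q_A - (133q_A). Setting ∂π_A/∂q_A = 0: 161 - 8q_A - 4(q_O + q_M) = 0.
Orion's profit: π_O = (294 - 4Q)q_O - (144q_O). Setting ∂π_O/∂q_O = 0: 150 - 8q_O - 4(q_A + q_M) = 0.
Meridian's first-order condition: 284 - 8q_M - 4(q_A + q_O) = 0.
Adding the 3 first-order conditions: 595 − 16Q = 0, so Q = 595/16.
Back-substituting: q_A = (161 − 595/4)/4 = 49/16, q_O = (150 − 595/4)/4 = 5/16, q_M = (284 − 595/4)/4 = 541/16.
Total output Q = 49/16 + 5/16 + 541/16 = 595/16.

37.19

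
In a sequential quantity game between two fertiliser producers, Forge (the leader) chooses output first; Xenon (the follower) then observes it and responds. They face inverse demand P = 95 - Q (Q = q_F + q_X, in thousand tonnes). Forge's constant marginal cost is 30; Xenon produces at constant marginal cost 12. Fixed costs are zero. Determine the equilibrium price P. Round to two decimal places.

The follower Xenon best-responds to any q_F: π_X = (95 - Q)q_X - 12q_X.
∂π_X/∂q_X = 83 - q_F - 2q_X = 0 gives the reaction function q_X = (83 - q_F)/2.
The leader anticipates this reaction. Substituting into P = 95 - Q gives P = 107/2 - (1/2)q_F, so π_F = (107/2 - (1/2)q_F)q_F - 30q_F.
The leader's first-order condition 47/2 - q_F = 0 yields q_F = 47/2.
Then q_X = (83 - 47/2)/2 = 119/4.
Total output Q = 213/4, so price P = 95 - 213/4 = 167/4.

41.75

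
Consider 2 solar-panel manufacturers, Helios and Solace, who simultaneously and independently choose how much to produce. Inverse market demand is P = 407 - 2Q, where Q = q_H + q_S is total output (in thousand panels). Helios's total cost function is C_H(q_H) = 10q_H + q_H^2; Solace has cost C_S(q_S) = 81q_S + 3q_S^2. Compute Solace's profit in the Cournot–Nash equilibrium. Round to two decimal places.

2152.81

Helios's profit: π_H = (407 - 2Q)q_H - (10q_H + q_H²). Setting ∂π_H/∂q_H = 0: 397 - 6q_H - 2(q_S) = 0.
Solace's profit: π_S = (407 - 2Q)q_S - (81q_S + 3q_S²). Setting ∂π_S/∂q_S = 0: 326 - 10q_S - 2(q_H) = 0.
Best responses: q_H = (397 - 2q_S)/6, q_S = (326 - 2q_H)/10.
Solving the pair: q_H = 237/4, q_S = 83/4.
Price P = 407 - 2·80 = 247.
Solace's profit: 247·(83/4) - 81·(83/4) - 3(83/4)² = 2152.8125.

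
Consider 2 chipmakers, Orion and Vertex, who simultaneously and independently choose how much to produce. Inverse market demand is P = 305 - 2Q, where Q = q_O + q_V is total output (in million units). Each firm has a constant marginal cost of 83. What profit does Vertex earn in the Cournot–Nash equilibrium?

2738

A representative firm's profit is π_i = q_i(305 - 2Q) - 83q_i.
First-order condition (treating rivals' output as given): 222 - 4q_i - 2q_j = 0.
By symmetry each firm produces the same amount; substituting q_j = q_i yields q_i = 222/6 = 37.
Price P = 305 - 2·74 = 157.
Vertex's profit: (157 - 83)·37 = 2738.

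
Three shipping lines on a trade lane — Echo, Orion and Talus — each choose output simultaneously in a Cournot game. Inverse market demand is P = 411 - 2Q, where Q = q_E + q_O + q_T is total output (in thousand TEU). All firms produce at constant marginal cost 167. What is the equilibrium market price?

228

Each firm earns π_i = (411 - 2Q)q_i - 167q_i.
First-order condition (treating rivals' output as given): 244 - 4q_i - 2·Σ_{j≠i} q_j = 0.
With identical firms every q_j equals q_i, so Σ_{j≠i} q_j = 2q_i and 244 = 8q_i, giving q_i = 61/2.
Total output Q = 183/2, so price P = 411 - 2·(183/2) = 228.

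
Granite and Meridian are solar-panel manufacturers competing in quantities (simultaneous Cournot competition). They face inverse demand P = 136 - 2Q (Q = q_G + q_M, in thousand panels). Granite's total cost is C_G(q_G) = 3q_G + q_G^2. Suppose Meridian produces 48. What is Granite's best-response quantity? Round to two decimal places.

6.17

With the rival's output fixed at 48, Granite's profit is π_G = (136 - 2·48 - 2q_G)q_G - (3q_G + q_G²) = (40 - 2q_G)q_G - (3q_G + q_G²).
∂π_G/∂q_G = 37 - 6q_G = 0, so q_G = 37/6.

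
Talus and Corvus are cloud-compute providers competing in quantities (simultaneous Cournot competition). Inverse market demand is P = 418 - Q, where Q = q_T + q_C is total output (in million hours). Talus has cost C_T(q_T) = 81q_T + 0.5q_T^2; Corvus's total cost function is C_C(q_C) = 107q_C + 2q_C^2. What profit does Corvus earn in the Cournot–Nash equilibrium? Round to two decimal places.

3687.36

Talus's profit: π_T = (418 - Q)q_T - (81q_T + (1/2)q_T²). Setting ∂π_T/∂q_T = 0: 337 - 3q_T - (q_C) = 0.
Corvus's profit: π_C = (418 - Q)q_C - (107q_C + 2q_C²). Setting ∂π_C/∂q_C = 0: 311 - 6q_C - (q_T) = 0.
Best responses: q_T = (337 - q_C)/3, q_C = (311 - q_T)/6.
Solving the pair: q_T = 1711/17, q_C = 596/17.
Price P = 418 - 135.7059 = 282.2941.
Corvus's profit: 282.2941·(596/17) - 107·(596/17) - 2(596/17)² = 3687.3633.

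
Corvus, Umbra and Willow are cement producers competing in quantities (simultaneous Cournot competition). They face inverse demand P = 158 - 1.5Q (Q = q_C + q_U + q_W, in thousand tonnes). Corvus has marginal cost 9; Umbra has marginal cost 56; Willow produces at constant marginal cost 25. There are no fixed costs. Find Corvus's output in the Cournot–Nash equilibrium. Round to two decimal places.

Corvus's profit: π_C = (158 - 1.5Q)q_C - (9q_C). Setting ∂π_C/∂q_C = 0: 149 - 3q_C - (3/2)(q_U + q_W) = 0.
Umbra's first-order condition: 102 - 3q_U - (3/2)(q_C + q_W) = 0.
Willow's profit: π_W = (158 - 1.5Q)q_W - (25q_W). Setting ∂π_W/∂q_W = 0: 133 - 3q_W - (3/2)(q_C + q_U) = 0.
Summing all 3 equations gives 384 − 6Q = 0, hence Q = 64.
Back-substituting: q_C = (149 − 96)/(3/2) = 106/3, q_U = (102 − 96)/(3/2) = 4, q_W = (133 − 96)/(3/2) = 74/3.

35.33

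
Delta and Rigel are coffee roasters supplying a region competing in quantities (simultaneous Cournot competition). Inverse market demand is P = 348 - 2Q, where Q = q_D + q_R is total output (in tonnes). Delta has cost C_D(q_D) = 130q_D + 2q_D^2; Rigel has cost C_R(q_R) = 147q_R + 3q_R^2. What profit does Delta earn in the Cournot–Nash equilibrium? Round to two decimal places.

2189.25

Delta's profit: π_D = (348 - 2Q)q_D - (130q_D + 2q_D²). Setting ∂π_D/∂q_D = 0: 218 - 8q_D - 2(q_R) = 0.
Rigel's first-order condition: 201 - 10q_R - 2(q_D) = 0.
So q_D = (218 - 2q_R)/8 and q_R = (201 - 2q_D)/10.
Solving the pair: q_D = 889/38, q_R = 293/19.
Price P = 348 - 2·(1475/38) = 270.3684.
Delta's profit: 270.3684·(889/38) - 130·(889/38) - 2(889/38)² = 2189.2548.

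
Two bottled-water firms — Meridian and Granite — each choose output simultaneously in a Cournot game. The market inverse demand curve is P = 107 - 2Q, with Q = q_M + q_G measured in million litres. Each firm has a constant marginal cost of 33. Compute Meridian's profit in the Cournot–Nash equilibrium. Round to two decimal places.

A representative firm's profit is π_i = q_i(107 - 2Q) - 33q_i.
First-order condition (treating rivals' output as given): 74 - 4q_i - 2q_j = 0.
With identical firms every q_j equals q_i, so q_j = q_i and 74 = 6q_i, giving q_i = 37/3.
Price P = 107 - 2·(74/3) = 173/3.
Meridian's profit: (173/3 - 33)·(37/3) = 304.2222.

304.22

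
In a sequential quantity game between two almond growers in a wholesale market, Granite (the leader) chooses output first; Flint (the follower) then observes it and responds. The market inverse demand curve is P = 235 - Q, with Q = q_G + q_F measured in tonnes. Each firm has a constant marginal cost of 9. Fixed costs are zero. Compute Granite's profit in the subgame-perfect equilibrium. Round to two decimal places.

The follower Flint best-responds to any q_G: π_F = (235 - Q)q_F - 9q_F.
Setting the follower's marginal profit to zero, 226 - q_G - 2q_F = 0, i.e. q_F = (226 - q_G)/2.
Granite substitutes q_F(q_G) into its own profit: π_G = q_G(235 - q_G - (226 - q_G)/2) - 9q_G = (122 - (1/2)q_G)q_G - 9q_G.
Maximising: ∂π_G/∂q_G = 113 - q_G = 0, giving q_G = 113.
Then q_F = (226 - 113)/2 = 113/2.
Price P = 235 - 339/2 = 131/2.
Granite's profit: (131/2 - 9)·113 = 6384.5000.

6384.50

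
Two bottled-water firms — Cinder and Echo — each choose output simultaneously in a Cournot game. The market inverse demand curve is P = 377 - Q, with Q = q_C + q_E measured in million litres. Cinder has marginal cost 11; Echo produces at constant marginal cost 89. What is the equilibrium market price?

Cinder's profit: π_C = (377 - Q)q_C - (11q_C). Setting ∂π_C/∂q_C = 0: 366 - 2q_C - (q_E) = 0.
Echo's profit: π_E = (377 - Q)q_E - (89q_E). Setting ∂π_E/∂q_E = 0: 288 - 2q_E - (q_C) = 0.
Best responses: q_C = (366 - q_E)/2, q_E = (288 - q_C)/2.
Substituting one into the other gives q_C = 148 and q_E = 70.
Total output Q = 218, so price P = 377 - 218 = 159.

159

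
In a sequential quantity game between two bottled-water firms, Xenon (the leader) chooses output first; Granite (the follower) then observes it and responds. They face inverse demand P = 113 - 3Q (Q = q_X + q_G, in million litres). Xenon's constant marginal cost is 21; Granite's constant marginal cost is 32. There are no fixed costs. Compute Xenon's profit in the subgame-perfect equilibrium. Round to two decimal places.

The follower Granite best-responds to any q_X: π_G = (113 - 3Q)q_G - 32q_G.
∂π_G/∂q_G = 81 - 3q_X - 6q_G = 0 gives the reaction function q_G = (81 - 3q_X)/6.
Xenon substitutes q_G(q_X) into its own profit: π_X = q_X(113 - 3q_X - (81 - 3q_X)/2) - 21q_X = (145/2 - (3/2)q_X)q_X - 21q_X.
The leader's first-order condition 103/2 - 3q_X = 0 yields q_X = 103/6.
Then q_G = (81 - 3·(103/6))/6 = 59/12.
Price P = 113 - 3·(265/12) = 187/4.
Xenon's profit: (187/4 - 21)·(103/6) = 442.0417.

442.04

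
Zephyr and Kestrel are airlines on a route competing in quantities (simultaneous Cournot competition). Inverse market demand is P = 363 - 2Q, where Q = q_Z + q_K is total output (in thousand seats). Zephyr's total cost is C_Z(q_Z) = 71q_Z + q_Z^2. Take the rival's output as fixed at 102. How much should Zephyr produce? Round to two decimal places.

With the rival's output fixed at 102, Zephyr's profit is π_Z = (363 - 2·102 - 2q_Z)q_Z - (71q_Z + q_Z²) = (159 - 2q_Z)q_Z - (71q_Z + q_Z²).
∂π_Z/∂q_Z = 88 - 6q_Z = 0, so q_Z = 44/3.

14.67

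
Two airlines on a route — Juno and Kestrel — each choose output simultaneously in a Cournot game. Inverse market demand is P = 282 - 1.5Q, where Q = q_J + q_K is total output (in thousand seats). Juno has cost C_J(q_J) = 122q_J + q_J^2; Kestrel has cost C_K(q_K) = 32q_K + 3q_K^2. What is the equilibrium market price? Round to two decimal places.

Juno's profit: π_J = (282 - 1.5Q)q_J - (122q_J + q_J²). Setting ∂π_J/∂q_J = 0: 160 - 5q_J - (3/2)(q_K) = 0.
Kestrel's first-order condition: 250 - 9q_K - (3/2)(q_J) = 0.
Best responses: q_J = (160 - (3/2)q_K)/5, q_K = (250 - (3/2)q_J)/9.
Solving the pair: q_J = 1420/57, q_K = 23.6257.
Total output Q = 48.5380, so price P = 282 - (3/2)·48.5380 = 209.1930.

209.19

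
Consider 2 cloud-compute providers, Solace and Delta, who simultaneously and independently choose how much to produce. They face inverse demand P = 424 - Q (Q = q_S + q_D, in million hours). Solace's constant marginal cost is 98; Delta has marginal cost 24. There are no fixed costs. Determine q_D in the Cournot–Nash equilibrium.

Solace's profit: π_S = (424 - Q)q_S - (98q_S). Setting ∂π_S/∂q_S = 0: 326 - 2q_S - (q_D) = 0.
Delta's profit: π_D = (424 - Q)q_D - (24q_D). Setting ∂π_D/∂q_D = 0: 400 - 2q_D - (q_S) = 0.
Rearranging gives the reaction functions q_S = (326 - q_D)/2 and q_D = (400 - q_S)/2.
Solving the pair: q_S = 84, q_D = 158.

158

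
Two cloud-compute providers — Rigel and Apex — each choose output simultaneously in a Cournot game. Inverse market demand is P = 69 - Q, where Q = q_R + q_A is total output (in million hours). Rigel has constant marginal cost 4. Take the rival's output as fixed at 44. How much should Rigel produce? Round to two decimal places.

With the rival's output fixed at 44, Rigel's profit is π_R = (69 - 44 - q_R)q_R - (4q_R) = (25 - q_R)q_R - (4q_R).
∂π_R/∂q_R = 21 - 2q_R = 0, so q_R = 21/2.

10.50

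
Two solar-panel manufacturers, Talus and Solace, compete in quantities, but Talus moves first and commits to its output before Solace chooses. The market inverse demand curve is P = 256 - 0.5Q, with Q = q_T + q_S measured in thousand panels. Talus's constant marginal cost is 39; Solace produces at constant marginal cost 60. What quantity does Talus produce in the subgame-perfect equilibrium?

238

The follower Solace best-responds to any q_T: π_S = (256 - 0.5Q)q_S - 60q_S.
Setting the follower's marginal profit to zero, 196 - (1/2)q_T - q_S = 0, i.e. q_S = (196 - (1/2)q_T).
Talus substitutes q_S(q_T) into its own profit: π_T = q_T(256 - (1/2)q_T - (196 - (1/2)q_T)/2) - 39q_T = (158 - (1/4)q_T)q_T - 39q_T.
The leader's first-order condition 119 - (1/2)q_T = 0 yields q_T = 238.
Then q_S = (196 - (1/2)·238) = 77.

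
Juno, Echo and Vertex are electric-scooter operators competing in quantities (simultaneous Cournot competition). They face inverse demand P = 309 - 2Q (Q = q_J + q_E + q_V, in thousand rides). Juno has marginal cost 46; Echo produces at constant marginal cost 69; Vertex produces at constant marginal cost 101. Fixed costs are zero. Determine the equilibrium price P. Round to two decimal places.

131.25

Juno's profit: π_J = (309 - 2Q)q_J - (46q_J). Setting ∂π_J/∂q_J = 0: 263 - 4q_J - 2(q_E + q_V) = 0.
Echo's profit: π_E = (309 - 2Q)q_E - (69q_E). Setting ∂π_E/∂q_E = 0: 240 - 4q_E - 2(q_J + q_V) = 0.
Vertex's first-order condition: 208 - 4q_V - 2(q_J + q_E) = 0.
Adding the 3 first-order conditions: 711 − 8Q = 0, so Q = 711/8.
Back-substituting: q_J = (263 − 711/4)/2 = 341/8, q_E = (240 − 711/4)/2 = 249/8, q_V = (208 − 711/4)/2 = 121/8.
Total output Q = 711/8, so price P = 309 - 2·(711/8) = 525/4.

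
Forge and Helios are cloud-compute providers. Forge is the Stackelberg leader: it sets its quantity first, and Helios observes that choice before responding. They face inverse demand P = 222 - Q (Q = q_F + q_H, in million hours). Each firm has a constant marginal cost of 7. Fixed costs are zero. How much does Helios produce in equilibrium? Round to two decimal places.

Solve by backward induction. Given q_F, the follower Helios maximises π_H = (222 - q_F - q_H)q_H - 7q_H.
Follower FOC: 215 - q_F - 2q_H = 0, so q_H(q_F) = (215 - q_F)/2.
Forge substitutes q_H(q_F) into its own profit: π_F = q_F(222 - q_F - (215 - q_F)/2) - 7q_F = (229/2 - (1/2)q_F)q_F - 7q_F.
Maximising: ∂π_F/∂q_F = 215/2 - q_F = 0, giving q_F = 215/2.
Then q_H = (215 - 215/2)/2 = 215/4.

53.75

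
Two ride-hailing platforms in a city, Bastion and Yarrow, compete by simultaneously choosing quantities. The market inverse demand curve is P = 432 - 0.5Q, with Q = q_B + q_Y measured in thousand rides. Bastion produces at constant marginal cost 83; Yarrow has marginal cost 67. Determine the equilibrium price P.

194

Bastion's profit: π_B = (432 - 0.5Q)q_B - (83q_B). Setting ∂π_B/∂q_B = 0: 349 - q_B - (1/2)(q_Y) = 0.
Yarrow's first-order condition: 365 - q_Y - (1/2)(q_B) = 0.
Best responses: q_B = (349 - (1/2)q_Y), q_Y = (365 - (1/2)q_B).
Solving the pair: q_B = 222, q_Y = 254.
Total output Q = 476, so price P = 432 - (1/2)·476 = 194.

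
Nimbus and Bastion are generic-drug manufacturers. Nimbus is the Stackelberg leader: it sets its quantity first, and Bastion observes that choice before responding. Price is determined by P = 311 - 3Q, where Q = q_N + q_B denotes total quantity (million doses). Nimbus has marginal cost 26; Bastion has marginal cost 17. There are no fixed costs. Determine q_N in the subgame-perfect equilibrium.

Solve by backward induction. Given q_N, the follower Bastion maximises π_B = (311 - 3q_N - 3q_B)q_B - 17q_B.
Setting the follower's marginal profit to zero, 294 - 3q_N - 6q_B = 0, i.e. q_B = (294 - 3q_N)/6.
Nimbus substitutes q_B(q_N) into its own profit: π_N = q_N(311 - 3q_N - (294 - 3q_N)/2) - 26q_N = (164 - (3/2)q_N)q_N - 26q_N.
The leader's first-order condition 138 - 3q_N = 0 yields q_N = 46.
Then q_B = (294 - 3·46)/6 = 26.

46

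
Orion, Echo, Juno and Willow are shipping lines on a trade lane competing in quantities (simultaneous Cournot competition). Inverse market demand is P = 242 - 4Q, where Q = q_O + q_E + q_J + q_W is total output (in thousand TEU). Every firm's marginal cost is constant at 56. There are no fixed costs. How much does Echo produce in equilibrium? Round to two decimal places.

Each firm earns π_i = (242 - 4Q)q_i - 56q_i.
First-order condition (treating rivals' output as given): 186 - 8q_i - 4·Σ_{j≠i} q_j = 0.
With identical firms every q_j equals q_i, so Σ_{j≠i} q_j = 3q_i and 186 = 20q_i, giving q_i = 93/10.

9.30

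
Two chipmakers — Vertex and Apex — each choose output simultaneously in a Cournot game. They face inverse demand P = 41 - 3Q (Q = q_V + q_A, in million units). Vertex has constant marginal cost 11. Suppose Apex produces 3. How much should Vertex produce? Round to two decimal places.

3.50

With the rival's output fixed at 3, Vertex's profit is π_V = (41 - 3·3 - 3q_V)q_V - (11q_V) = (32 - 3q_V)q_V - (11q_V).
∂π_V/∂q_V = 21 - 6q_V = 0, so q_V = 7/2.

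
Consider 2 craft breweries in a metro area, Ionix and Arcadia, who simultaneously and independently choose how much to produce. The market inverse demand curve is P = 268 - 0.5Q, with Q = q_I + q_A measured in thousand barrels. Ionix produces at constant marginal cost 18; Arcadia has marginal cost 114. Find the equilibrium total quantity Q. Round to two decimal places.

Ionix's profit: π_I = (268 - 0.5Q)q_I - (18q_I). Setting ∂π_I/∂q_I = 0: 250 - q_I - (1/2)(q_A) = 0.
Arcadia's profit: π_A = (268 - 0.5Q)q_A - (114q_A). Setting ∂π_A/∂q_A = 0: 154 - q_A - (1/2)(q_I) = 0.
Rearranging gives the reaction functions q_I = (250 - (1/2)q_A) and q_A = (154 - (1/2)q_I).
Substituting one into the other gives q_I = 692/3 and q_A = 116/3.
Total output Q = 692/3 + 116/3 = 808/3.

269.33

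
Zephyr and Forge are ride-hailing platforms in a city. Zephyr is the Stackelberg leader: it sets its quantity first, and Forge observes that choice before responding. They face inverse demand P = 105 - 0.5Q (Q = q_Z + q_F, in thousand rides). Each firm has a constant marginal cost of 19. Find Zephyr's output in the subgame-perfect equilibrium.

Solve by backward induction. Given q_Z, the follower Forge maximises π_F = (105 - (1/2)q_Z - (1/2)q_F)q_F - 19q_F.
Follower FOC: 86 - (1/2)q_Z - q_F = 0, so q_F(q_Z) = (86 - (1/2)q_Z).
The leader anticipates this reaction. Substituting into P = 105 - 0.5Q gives P = 62 - (1/4)q_Z, so π_Z = (62 - (1/4)q_Z)q_Z - 19q_Z.
The leader's first-order condition 43 - (1/2)q_Z = 0 yields q_Z = 86.
Then q_F = (86 - (1/2)·86) = 43.

86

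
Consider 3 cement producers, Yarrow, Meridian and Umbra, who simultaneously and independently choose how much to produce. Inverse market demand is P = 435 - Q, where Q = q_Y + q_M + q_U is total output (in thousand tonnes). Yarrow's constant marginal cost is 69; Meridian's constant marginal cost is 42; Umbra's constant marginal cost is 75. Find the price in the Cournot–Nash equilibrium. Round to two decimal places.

Yarrow's profit: π_Y = (435 - Q)q_Y - (69q_Y). Setting ∂π_Y/∂q_Y = 0: 366 - 2q_Y - (q_M + q_U) = 0.
Meridian's profit: π_M = (435 - Q)q_M - (42q_M). Setting ∂π_M/∂q_M = 0: 393 - 2q_M - (q_Y + q_U) = 0.
Umbra's profit: π_U = (435 - Q)q_U - (75q_U). Setting ∂π_U/∂q_U = 0: 360 - 2q_U - (q_Y + q_M) = 0.
Adding the 3 first-order conditions: 1119 − 4Q = 0, so Q = 1119/4.
Back-substituting: q_Y = (366 − 1119/4) = 345/4, q_M = (393 − 1119/4) = 453/4, q_U = (360 − 1119/4) = 321/4.
Total output Q = 1119/4, so price P = 435 - 1119/4 = 621/4.

155.25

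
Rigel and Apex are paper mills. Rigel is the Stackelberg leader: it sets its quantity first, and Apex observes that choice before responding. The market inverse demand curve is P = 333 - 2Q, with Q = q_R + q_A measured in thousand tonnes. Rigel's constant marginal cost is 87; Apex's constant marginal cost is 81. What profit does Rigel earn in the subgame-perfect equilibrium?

Solve by backward induction. Given q_R, the follower Apex maximises π_A = (333 - 2q_R - 2q_A)q_A - 81q_A.
Setting the follower's marginal profit to zero, 252 - 2q_R - 4q_A = 0, i.e. q_A = (252 - 2q_R)/4.
Rigel substitutes q_A(q_R) into its own profit: π_R = q_R(333 - 2q_R - (252 - 2q_R)/2) - 87q_R = (207 - q_R)q_R - 87q_R.
Maximising: ∂π_R/∂q_R = 120 - 2q_R = 0, giving q_R = 60.
Then q_A = (252 - 2·60)/4 = 33.
Price P = 333 - 2·93 = 147.
Rigel's profit: (147 - 87)·60 = 3600.

3600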